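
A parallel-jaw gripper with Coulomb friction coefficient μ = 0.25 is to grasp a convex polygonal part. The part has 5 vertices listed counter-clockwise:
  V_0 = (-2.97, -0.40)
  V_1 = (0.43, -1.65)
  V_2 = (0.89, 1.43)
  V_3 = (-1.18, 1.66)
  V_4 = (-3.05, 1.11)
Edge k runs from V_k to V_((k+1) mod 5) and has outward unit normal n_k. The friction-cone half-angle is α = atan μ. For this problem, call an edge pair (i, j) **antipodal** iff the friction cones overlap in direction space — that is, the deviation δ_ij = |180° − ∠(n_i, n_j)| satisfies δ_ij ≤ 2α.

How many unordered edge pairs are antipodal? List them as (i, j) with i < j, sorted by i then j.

count = 2; pairs: (0,2), (1,4)

α = atan 0.25 = 14.04°;  2α = 28.07°
n_0 = (-0.3451, -0.9386)
n_1 = (+0.9890, -0.1477)
n_2 = (+0.1104, +0.9939)
n_3 = (-0.2822, +0.9594)
n_4 = (-0.9986, -0.0529)
  (0,1): δ = 78.31°  ·
  (0,2): δ = 13.85°  ✓
  (0,3): δ = 36.58°  ·
  (0,4): δ = 113.22°  ·
  (1,2): δ = 87.85°  ·
  (1,3): δ = 65.12°  ·
  (1,4): δ = 11.53°  ✓
  (2,3): δ = 157.27°  ·
  (2,4): δ = 80.63°  ·
  (3,4): δ = 103.36°  ·
antipodal pairs: 2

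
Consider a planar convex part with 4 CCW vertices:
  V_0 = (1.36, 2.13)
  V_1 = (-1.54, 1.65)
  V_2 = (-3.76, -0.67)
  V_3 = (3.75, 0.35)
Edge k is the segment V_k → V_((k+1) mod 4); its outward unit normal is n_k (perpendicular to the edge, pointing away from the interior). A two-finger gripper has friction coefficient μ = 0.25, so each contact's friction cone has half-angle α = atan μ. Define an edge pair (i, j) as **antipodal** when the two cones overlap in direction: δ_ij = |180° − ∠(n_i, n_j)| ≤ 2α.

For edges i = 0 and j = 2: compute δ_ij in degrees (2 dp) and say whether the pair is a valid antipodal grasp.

α = atan 0.25 = 14.04°;  2α = 28.07°
edge 0: e_0 = (-2.90, -0.48);  n_0 = (-0.1633, +0.9866)
edge 2: e_2 = (+7.51, +1.02);  n_2 = (+0.1346, -0.9909)
∠(n_0, n_2) = 178.34°
δ = |180° − 178.34°| = 1.66°
1.66° ≤ 2α = 28.07°  →  valid

δ = 1.66°, valid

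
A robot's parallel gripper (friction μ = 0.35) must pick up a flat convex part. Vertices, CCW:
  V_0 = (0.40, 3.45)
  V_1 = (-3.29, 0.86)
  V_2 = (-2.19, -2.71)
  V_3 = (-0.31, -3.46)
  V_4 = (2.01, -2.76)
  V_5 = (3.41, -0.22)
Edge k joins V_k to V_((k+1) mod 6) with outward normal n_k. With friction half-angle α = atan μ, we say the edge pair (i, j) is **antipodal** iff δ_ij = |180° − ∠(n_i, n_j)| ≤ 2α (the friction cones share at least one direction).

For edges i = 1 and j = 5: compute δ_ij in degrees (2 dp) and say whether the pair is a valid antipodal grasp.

δ = 22.23°, valid

α = atan 0.35 = 19.29°;  2α = 38.58°
edge 1: e_1 = (+1.10, -3.57);  n_1 = (-0.9557, -0.2945)
edge 5: e_5 = (-3.01, +3.67);  n_5 = (+0.7732, +0.6342)
∠(n_1, n_5) = 157.77°
δ = |180° − 157.77°| = 22.23°
22.23° ≤ 2α = 38.58°  →  valid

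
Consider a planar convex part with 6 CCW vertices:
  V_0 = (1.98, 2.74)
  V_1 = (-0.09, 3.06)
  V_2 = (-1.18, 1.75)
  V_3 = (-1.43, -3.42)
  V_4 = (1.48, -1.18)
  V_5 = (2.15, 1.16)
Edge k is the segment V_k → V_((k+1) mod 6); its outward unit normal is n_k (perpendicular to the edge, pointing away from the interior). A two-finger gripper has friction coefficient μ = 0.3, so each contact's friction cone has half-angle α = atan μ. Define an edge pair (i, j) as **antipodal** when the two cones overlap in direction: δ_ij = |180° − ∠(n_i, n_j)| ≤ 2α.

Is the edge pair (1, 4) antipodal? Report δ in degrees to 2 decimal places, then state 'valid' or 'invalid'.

α = atan 0.3 = 16.70°;  2α = 33.40°
edge 1: e_1 = (-1.09, -1.31);  n_1 = (-0.7687, +0.6396)
edge 4: e_4 = (+0.67, +2.34);  n_4 = (+0.9614, -0.2753)
∠(n_1, n_4) = 156.22°
δ = |180° − 156.22°| = 23.78°
23.78° ≤ 2α = 33.40°  →  valid

δ = 23.78°, valid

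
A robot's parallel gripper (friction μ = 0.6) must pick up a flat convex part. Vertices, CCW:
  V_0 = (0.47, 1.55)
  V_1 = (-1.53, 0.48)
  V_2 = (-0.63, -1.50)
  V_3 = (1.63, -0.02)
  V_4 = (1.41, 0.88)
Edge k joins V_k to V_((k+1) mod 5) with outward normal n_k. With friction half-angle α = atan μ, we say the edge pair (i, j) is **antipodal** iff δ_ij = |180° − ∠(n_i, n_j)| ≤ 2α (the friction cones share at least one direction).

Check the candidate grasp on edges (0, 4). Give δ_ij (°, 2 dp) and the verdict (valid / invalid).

δ = 116.37°, invalid

α = atan 0.6 = 30.96°;  2α = 61.93°
edge 0: e_0 = (-2.00, -1.07);  n_0 = (-0.4717, +0.8817)
edge 4: e_4 = (-0.94, +0.67);  n_4 = (+0.5804, +0.8143)
∠(n_0, n_4) = 63.63°
δ = |180° − 63.63°| = 116.37°
116.37° > 2α = 61.93°  →  invalid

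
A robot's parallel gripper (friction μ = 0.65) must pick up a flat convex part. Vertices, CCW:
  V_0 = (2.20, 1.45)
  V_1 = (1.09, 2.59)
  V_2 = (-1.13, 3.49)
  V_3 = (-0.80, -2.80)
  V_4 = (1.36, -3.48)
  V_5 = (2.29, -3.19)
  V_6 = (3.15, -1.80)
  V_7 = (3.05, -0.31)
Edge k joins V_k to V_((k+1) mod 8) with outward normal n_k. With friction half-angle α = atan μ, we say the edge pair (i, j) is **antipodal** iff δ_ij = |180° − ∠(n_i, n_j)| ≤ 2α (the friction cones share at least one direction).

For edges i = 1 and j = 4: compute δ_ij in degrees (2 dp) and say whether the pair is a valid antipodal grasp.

α = atan 0.65 = 33.02°;  2α = 66.05°
edge 1: e_1 = (-2.22, +0.90);  n_1 = (+0.3757, +0.9267)
edge 4: e_4 = (+0.93, +0.29);  n_4 = (+0.2977, -0.9547)
∠(n_1, n_4) = 140.61°
δ = |180° − 140.61°| = 39.39°
39.39° ≤ 2α = 66.05°  →  valid

δ = 39.39°, valid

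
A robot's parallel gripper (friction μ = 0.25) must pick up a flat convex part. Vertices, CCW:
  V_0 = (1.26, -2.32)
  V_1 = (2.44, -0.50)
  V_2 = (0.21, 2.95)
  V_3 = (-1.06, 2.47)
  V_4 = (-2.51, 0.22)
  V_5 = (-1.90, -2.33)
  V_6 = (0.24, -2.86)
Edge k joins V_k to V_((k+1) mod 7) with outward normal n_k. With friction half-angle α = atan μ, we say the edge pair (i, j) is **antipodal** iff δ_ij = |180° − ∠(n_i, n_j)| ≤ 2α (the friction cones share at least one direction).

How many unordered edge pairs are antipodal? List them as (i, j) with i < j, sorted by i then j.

α = atan 0.25 = 14.04°;  2α = 28.07°
n_0 = (+0.8391, -0.5440)
n_1 = (+0.8398, +0.5428)
n_2 = (-0.3535, +0.9354)
n_3 = (-0.8406, +0.5417)
n_4 = (-0.9726, -0.2327)
n_5 = (-0.2404, -0.9707)
n_6 = (+0.4679, -0.8838)
  (0,1): δ = 114.16°  ·
  (0,2): δ = 36.34°  ·
  (0,3): δ = 0.16°  ✓
  (0,4): δ = 46.41°  ·
  (0,5): δ = 109.05°  ·
  (0,6): δ = 150.85°  ·
  (1,2): δ = 102.17°  ·
  (1,3): δ = 65.68°  ·
  (1,4): δ = 19.42°  ✓
  (1,5): δ = 43.21°  ·
  (1,6): δ = 85.02°  ·
  (2,3): δ = 143.50°  ·
  (2,4): δ = 97.25°  ·
  (2,5): δ = 34.61°  ·
  (2,6): δ = 7.19°  ✓
  (3,4): δ = 133.75°  ·
  (3,5): δ = 71.11°  ·
  (3,6): δ = 29.30°  ·
  (4,5): δ = 117.36°  ·
  (4,6): δ = 75.56°  ·
  (5,6): δ = 138.19°  ·
antipodal pairs: 3

count = 3; pairs: (0,3), (1,4), (2,6)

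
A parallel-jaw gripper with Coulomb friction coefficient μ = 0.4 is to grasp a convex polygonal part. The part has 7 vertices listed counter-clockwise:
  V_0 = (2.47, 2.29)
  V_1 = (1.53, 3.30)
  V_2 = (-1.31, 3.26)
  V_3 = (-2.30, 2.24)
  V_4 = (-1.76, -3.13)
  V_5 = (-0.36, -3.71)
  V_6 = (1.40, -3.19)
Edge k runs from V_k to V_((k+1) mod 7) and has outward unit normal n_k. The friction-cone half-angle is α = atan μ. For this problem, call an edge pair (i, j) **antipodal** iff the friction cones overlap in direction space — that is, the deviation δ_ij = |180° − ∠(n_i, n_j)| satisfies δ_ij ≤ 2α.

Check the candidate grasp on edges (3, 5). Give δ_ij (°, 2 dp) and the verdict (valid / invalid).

δ = 79.28°, invalid

α = atan 0.4 = 21.80°;  2α = 43.60°
edge 3: e_3 = (+0.54, -5.37);  n_3 = (-0.9950, -0.1001)
edge 5: e_5 = (+1.76, +0.52);  n_5 = (+0.2833, -0.9590)
∠(n_3, n_5) = 100.72°
δ = |180° − 100.72°| = 79.28°
79.28° > 2α = 43.60°  →  invalid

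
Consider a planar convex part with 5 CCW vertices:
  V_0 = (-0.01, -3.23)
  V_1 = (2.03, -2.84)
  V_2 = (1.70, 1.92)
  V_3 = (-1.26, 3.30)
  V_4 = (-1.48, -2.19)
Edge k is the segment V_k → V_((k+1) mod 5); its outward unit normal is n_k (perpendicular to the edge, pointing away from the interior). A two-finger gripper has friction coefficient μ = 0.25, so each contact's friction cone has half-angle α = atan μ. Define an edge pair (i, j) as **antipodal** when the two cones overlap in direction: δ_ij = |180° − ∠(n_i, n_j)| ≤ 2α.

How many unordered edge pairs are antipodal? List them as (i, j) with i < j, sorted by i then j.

count = 2; pairs: (1,3), (2,4)

α = atan 0.25 = 14.04°;  2α = 28.07°
n_0 = (+0.1878, -0.9822)
n_1 = (+0.9976, +0.0692)
n_2 = (+0.4226, +0.9063)
n_3 = (-0.9992, +0.0400)
n_4 = (-0.5776, -0.8164)
  (0,1): δ = 96.86°  ·
  (0,2): δ = 35.82°  ·
  (0,3): δ = 76.88°  ·
  (0,4): δ = 133.90°  ·
  (1,2): δ = 118.96°  ·
  (1,3): δ = 6.26°  ✓
  (1,4): δ = 50.76°  ·
  (2,3): δ = 67.30°  ·
  (2,4): δ = 10.28°  ✓
  (3,4): δ = 122.98°  ·
antipodal pairs: 2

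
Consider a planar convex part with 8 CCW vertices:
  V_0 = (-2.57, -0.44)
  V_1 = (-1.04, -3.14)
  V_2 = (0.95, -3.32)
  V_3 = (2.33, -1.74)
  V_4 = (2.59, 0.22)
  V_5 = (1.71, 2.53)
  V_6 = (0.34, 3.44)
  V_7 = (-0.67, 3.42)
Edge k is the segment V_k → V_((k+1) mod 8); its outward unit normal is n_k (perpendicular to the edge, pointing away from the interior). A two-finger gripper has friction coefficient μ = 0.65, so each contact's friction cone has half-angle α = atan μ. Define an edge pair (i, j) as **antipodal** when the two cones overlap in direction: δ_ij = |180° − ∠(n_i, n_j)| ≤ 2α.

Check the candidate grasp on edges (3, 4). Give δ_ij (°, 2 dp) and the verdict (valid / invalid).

α = atan 0.65 = 33.02°;  2α = 66.05°
edge 3: e_3 = (+0.26, +1.96);  n_3 = (+0.9913, -0.1315)
edge 4: e_4 = (-0.88, +2.31);  n_4 = (+0.9345, +0.3560)
∠(n_3, n_4) = 28.41°
δ = |180° − 28.41°| = 151.59°
151.59° > 2α = 66.05°  →  invalid

δ = 151.59°, invalid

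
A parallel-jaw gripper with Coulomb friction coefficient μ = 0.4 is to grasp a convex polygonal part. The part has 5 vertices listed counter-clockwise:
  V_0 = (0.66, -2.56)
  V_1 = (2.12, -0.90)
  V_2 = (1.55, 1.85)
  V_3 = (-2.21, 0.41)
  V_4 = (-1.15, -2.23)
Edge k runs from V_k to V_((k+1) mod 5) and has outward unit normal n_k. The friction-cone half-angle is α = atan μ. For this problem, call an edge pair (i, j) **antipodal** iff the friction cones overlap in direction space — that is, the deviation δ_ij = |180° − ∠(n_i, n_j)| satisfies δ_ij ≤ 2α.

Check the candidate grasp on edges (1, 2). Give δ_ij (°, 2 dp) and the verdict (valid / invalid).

δ = 80.75°, invalid

α = atan 0.4 = 21.80°;  2α = 43.60°
edge 1: e_1 = (-0.57, +2.75);  n_1 = (+0.9792, +0.2030)
edge 2: e_2 = (-3.76, -1.44);  n_2 = (-0.3576, +0.9339)
∠(n_1, n_2) = 99.25°
δ = |180° − 99.25°| = 80.75°
80.75° > 2α = 43.60°  →  invalid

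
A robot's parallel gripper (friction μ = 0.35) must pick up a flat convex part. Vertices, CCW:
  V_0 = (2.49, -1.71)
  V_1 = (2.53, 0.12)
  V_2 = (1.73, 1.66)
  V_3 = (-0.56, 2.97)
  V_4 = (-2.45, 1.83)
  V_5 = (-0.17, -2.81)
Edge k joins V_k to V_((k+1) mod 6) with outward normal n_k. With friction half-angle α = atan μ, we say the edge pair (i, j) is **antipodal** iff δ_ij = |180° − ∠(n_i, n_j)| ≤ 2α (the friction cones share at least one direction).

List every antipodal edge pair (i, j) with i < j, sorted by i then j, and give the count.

α = atan 0.35 = 19.29°;  2α = 38.58°
n_0 = (+0.9998, -0.0219)
n_1 = (+0.8874, +0.4610)
n_2 = (+0.4965, +0.8680)
n_3 = (-0.5165, +0.8563)
n_4 = (-0.8975, -0.4410)
n_5 = (+0.3821, -0.9241)
  (0,1): δ = 151.30°  ·
  (0,2): δ = 118.52°  ·
  (0,3): δ = 57.65°  ·
  (0,4): δ = 27.42°  ✓
  (0,5): δ = 113.72°  ·
  (1,2): δ = 147.22°  ·
  (1,3): δ = 86.35°  ·
  (1,4): δ = 1.28°  ✓
  (1,5): δ = 85.02°  ·
  (2,3): δ = 119.13°  ·
  (2,4): δ = 34.06°  ✓
  (2,5): δ = 52.24°  ·
  (3,4): δ = 94.93°  ·
  (3,5): δ = 8.63°  ✓
  (4,5): δ = 93.70°  ·
antipodal pairs: 4

count = 4; pairs: (0,4), (1,4), (2,4), (3,5)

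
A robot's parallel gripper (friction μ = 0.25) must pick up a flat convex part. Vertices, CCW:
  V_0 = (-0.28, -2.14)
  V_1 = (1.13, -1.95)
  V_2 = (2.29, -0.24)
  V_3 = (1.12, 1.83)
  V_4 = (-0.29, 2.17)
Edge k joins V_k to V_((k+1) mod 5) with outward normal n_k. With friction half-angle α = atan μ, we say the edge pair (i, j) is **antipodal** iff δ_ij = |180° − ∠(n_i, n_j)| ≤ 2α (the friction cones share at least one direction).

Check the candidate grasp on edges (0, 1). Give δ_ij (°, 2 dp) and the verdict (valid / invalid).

α = atan 0.25 = 14.04°;  2α = 28.07°
edge 0: e_0 = (+1.41, +0.19);  n_0 = (+0.1335, -0.9910)
edge 1: e_1 = (+1.16, +1.71);  n_1 = (+0.8276, -0.5614)
∠(n_0, n_1) = 48.17°
δ = |180° − 48.17°| = 131.83°
131.83° > 2α = 28.07°  →  invalid

δ = 131.83°, invalid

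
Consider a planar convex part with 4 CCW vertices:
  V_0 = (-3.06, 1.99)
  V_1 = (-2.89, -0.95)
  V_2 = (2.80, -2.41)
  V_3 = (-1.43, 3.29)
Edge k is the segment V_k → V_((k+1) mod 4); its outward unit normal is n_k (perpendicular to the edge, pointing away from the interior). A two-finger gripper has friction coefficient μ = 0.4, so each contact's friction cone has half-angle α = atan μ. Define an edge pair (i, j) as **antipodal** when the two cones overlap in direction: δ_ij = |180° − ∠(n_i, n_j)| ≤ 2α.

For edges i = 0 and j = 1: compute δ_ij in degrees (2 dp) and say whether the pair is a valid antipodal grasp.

δ = 107.70°, invalid

α = atan 0.4 = 21.80°;  2α = 43.60°
edge 0: e_0 = (+0.17, -2.94);  n_0 = (-0.9983, -0.0577)
edge 1: e_1 = (+5.69, -1.46);  n_1 = (-0.2485, -0.9686)
∠(n_0, n_1) = 72.30°
δ = |180° − 72.30°| = 107.70°
107.70° > 2α = 43.60°  →  invalid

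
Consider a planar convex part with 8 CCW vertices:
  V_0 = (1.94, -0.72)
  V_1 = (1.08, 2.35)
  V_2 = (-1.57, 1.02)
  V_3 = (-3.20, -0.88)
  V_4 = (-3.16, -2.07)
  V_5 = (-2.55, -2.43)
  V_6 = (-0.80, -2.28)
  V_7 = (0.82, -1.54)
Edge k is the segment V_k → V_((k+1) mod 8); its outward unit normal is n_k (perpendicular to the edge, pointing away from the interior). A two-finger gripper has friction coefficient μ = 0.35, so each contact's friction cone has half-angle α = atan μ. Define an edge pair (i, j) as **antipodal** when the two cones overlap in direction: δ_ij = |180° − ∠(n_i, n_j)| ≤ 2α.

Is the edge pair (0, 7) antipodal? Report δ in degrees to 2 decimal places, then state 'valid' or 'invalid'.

δ = 110.56°, invalid

α = atan 0.35 = 19.29°;  2α = 38.58°
edge 0: e_0 = (-0.86, +3.07);  n_0 = (+0.9629, +0.2697)
edge 7: e_7 = (+1.12, +0.82);  n_7 = (+0.5907, -0.8069)
∠(n_0, n_7) = 69.44°
δ = |180° − 69.44°| = 110.56°
110.56° > 2α = 38.58°  →  invalid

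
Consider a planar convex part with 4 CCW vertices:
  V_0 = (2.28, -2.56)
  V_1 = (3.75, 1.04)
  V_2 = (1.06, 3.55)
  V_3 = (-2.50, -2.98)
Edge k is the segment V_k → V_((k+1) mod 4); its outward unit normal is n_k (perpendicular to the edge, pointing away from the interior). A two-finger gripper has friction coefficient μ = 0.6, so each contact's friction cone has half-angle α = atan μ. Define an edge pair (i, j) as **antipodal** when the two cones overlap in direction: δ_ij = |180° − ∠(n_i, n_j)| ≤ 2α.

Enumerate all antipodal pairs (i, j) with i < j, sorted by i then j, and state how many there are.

α = atan 0.6 = 30.96°;  2α = 61.93°
n_0 = (+0.9258, -0.3780)
n_1 = (+0.6822, +0.7311)
n_2 = (-0.8780, +0.4787)
n_3 = (+0.0875, -0.9962)
  (0,1): δ = 110.81°  ·
  (0,2): δ = 6.39°  ✓
  (0,3): δ = 117.23°  ·
  (1,2): δ = 75.58°  ·
  (1,3): δ = 48.04°  ✓
  (2,3): δ = 56.38°  ✓
antipodal pairs: 3

count = 3; pairs: (0,2), (1,3), (2,3)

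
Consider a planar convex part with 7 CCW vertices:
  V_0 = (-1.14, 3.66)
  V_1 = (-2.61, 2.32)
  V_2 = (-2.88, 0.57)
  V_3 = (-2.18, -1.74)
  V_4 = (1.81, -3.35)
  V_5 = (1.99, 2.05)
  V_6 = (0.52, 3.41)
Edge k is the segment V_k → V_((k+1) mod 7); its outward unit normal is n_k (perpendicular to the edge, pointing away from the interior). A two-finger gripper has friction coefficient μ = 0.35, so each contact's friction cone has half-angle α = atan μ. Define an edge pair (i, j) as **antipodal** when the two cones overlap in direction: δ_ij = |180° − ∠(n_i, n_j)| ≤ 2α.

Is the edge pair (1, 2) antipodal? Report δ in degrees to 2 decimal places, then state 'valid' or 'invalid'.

α = atan 0.35 = 19.29°;  2α = 38.58°
edge 1: e_1 = (-0.27, -1.75);  n_1 = (-0.9883, +0.1525)
edge 2: e_2 = (+0.70, -2.31);  n_2 = (-0.9570, -0.2900)
∠(n_1, n_2) = 25.63°
δ = |180° − 25.63°| = 154.37°
154.37° > 2α = 38.58°  →  invalid

δ = 154.37°, invalid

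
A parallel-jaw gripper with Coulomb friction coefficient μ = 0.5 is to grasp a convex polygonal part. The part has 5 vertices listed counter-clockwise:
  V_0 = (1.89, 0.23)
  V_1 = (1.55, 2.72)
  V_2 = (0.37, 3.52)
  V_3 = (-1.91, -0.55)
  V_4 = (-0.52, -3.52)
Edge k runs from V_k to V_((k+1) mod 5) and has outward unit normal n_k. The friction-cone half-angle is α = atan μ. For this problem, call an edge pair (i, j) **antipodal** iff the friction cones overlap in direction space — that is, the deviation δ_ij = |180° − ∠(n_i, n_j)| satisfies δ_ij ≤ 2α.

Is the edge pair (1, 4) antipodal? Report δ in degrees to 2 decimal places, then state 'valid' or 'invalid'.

δ = 91.41°, invalid

α = atan 0.5 = 26.57°;  2α = 53.13°
edge 1: e_1 = (-1.18, +0.80);  n_1 = (+0.5612, +0.8277)
edge 4: e_4 = (+2.41, +3.75);  n_4 = (+0.8413, -0.5406)
∠(n_1, n_4) = 88.59°
δ = |180° − 88.59°| = 91.41°
91.41° > 2α = 53.13°  →  invalid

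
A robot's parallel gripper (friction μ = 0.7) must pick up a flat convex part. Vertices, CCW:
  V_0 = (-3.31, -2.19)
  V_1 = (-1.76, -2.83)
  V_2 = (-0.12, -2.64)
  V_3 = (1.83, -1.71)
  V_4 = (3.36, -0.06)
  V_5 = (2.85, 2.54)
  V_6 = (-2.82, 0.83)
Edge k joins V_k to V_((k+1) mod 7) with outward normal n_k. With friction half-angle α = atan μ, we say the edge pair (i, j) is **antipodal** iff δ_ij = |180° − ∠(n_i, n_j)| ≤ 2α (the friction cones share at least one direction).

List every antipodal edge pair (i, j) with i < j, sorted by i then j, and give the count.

α = atan 0.7 = 34.99°;  2α = 69.98°
n_0 = (-0.3816, -0.9243)
n_1 = (+0.1151, -0.9934)
n_2 = (+0.4305, -0.9026)
n_3 = (+0.7333, -0.6799)
n_4 = (+0.9813, +0.1925)
n_5 = (-0.2887, +0.9574)
n_6 = (-0.9871, +0.1602)
  (0,1): δ = 150.96°  ·
  (0,2): δ = 132.07°  ·
  (0,3): δ = 110.40°  ·
  (0,4): δ = 56.47°  ✓
  (0,5): δ = 39.22°  ✓
  (0,6): δ = 103.22°  ·
  (1,2): δ = 161.11°  ·
  (1,3): δ = 139.45°  ·
  (1,4): δ = 85.51°  ·
  (1,5): δ = 10.17°  ✓
  (1,6): δ = 74.18°  ·
  (2,3): δ = 158.34°  ·
  (2,4): δ = 104.40°  ·
  (2,5): δ = 8.71°  ✓
  (2,6): δ = 55.29°  ✓
  (3,4): δ = 126.06°  ·
  (3,5): δ = 30.38°  ✓
  (3,6): δ = 33.62°  ✓
  (4,5): δ = 84.32°  ·
  (4,6): δ = 20.31°  ✓
  (5,6): δ = 116.00°  ·
antipodal pairs: 8

count = 8; pairs: (0,4), (0,5), (1,5), (2,5), (2,6), (3,5), (3,6), (4,6)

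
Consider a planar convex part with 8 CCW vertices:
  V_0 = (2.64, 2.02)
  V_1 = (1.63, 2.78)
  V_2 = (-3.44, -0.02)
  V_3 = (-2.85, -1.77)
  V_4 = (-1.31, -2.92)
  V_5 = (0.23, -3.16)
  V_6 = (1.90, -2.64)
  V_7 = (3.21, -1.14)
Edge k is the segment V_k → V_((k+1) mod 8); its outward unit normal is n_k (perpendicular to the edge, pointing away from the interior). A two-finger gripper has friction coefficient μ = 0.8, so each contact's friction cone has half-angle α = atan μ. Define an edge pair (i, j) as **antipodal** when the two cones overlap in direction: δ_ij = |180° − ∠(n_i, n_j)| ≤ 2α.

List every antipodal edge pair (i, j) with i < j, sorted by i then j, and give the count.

α = atan 0.8 = 38.66°;  2α = 77.32°
n_0 = (+0.6013, +0.7990)
n_1 = (-0.4834, +0.8754)
n_2 = (-0.9476, -0.3195)
n_3 = (-0.5983, -0.8012)
n_4 = (-0.1540, -0.9881)
n_5 = (+0.2973, -0.9548)
n_6 = (+0.7532, -0.6578)
n_7 = (+0.9841, +0.1775)
  (0,1): δ = 114.13°  ·
  (0,2): δ = 34.41°  ✓
  (0,3): δ = 0.21°  ✓
  (0,4): δ = 28.10°  ✓
  (0,5): δ = 54.26°  ✓
  (0,6): δ = 85.83°  ·
  (0,7): δ = 137.19°  ·
  (1,2): δ = 100.28°  ·
  (1,3): δ = 65.66°  ✓
  (1,4): δ = 37.77°  ✓
  (1,5): δ = 11.62°  ✓
  (1,6): δ = 19.96°  ✓
  (1,7): δ = 71.31°  ✓
  (2,3): δ = 145.38°  ·
  (2,4): δ = 117.49°  ·
  (2,5): δ = 91.34°  ·
  (2,6): δ = 59.76°  ✓
  (2,7): δ = 8.41°  ✓
  (3,4): δ = 152.11°  ·
  (3,5): δ = 125.95°  ·
  (3,6): δ = 94.38°  ·
  (3,7): δ = 43.02°  ✓
  (4,5): δ = 153.85°  ·
  (4,6): δ = 122.27°  ·
  (4,7): δ = 70.92°  ✓
  (5,6): δ = 148.43°  ·
  (5,7): δ = 97.07°  ·
  (6,7): δ = 128.64°  ·
antipodal pairs: 13

count = 13; pairs: (0,2), (0,3), (0,4), (0,5), (1,3), (1,4), (1,5), (1,6), (1,7), (2,6), (2,7), (3,7), (4,7)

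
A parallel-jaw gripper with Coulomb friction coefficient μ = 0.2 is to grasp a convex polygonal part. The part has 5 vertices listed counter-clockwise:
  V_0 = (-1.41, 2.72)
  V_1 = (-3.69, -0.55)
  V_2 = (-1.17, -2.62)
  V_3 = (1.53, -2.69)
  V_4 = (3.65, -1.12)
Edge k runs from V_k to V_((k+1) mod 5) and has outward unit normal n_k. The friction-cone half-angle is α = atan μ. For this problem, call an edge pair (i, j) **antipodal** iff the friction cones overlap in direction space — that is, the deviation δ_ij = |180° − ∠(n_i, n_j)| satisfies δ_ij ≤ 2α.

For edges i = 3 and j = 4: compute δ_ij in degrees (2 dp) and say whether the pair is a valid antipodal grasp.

δ = 73.72°, invalid

α = atan 0.2 = 11.31°;  2α = 22.62°
edge 3: e_3 = (+2.12, +1.57);  n_3 = (+0.5951, -0.8036)
edge 4: e_4 = (-5.06, +3.84);  n_4 = (+0.6045, +0.7966)
∠(n_3, n_4) = 106.28°
δ = |180° − 106.28°| = 73.72°
73.72° > 2α = 22.62°  →  invalid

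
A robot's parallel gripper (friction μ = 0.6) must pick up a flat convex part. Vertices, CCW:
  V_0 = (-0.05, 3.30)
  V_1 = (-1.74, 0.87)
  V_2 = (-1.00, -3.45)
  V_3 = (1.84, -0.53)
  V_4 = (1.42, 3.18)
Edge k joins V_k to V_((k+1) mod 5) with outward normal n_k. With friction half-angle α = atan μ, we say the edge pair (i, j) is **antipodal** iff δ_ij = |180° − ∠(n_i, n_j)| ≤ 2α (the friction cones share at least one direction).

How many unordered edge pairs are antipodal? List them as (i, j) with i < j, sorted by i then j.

count = 5; pairs: (0,2), (0,3), (1,2), (1,3), (2,4)

α = atan 0.6 = 30.96°;  2α = 61.93°
n_0 = (-0.8210, +0.5710)
n_1 = (-0.9856, -0.1688)
n_2 = (+0.7169, -0.6972)
n_3 = (+0.9937, +0.1125)
n_4 = (+0.0814, +0.9967)
  (0,1): δ = 135.46°  ·
  (0,2): δ = 9.39°  ✓
  (0,3): δ = 41.28°  ✓
  (0,4): δ = 120.15°  ·
  (1,2): δ = 53.92°  ✓
  (1,3): δ = 3.26°  ✓
  (1,4): δ = 75.61°  ·
  (2,3): δ = 129.34°  ·
  (2,4): δ = 50.46°  ✓
  (3,4): δ = 101.13°  ·
antipodal pairs: 5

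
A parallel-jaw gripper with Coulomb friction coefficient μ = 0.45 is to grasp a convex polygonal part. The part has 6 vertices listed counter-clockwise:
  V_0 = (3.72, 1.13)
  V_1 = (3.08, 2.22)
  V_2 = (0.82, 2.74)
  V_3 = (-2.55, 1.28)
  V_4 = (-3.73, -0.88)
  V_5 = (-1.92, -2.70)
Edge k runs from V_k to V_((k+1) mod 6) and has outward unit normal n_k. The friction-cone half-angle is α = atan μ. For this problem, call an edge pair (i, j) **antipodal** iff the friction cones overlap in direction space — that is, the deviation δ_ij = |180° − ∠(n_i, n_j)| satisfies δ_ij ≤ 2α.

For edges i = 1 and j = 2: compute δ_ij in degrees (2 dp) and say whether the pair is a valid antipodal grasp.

δ = 143.62°, invalid

α = atan 0.45 = 24.23°;  2α = 48.46°
edge 1: e_1 = (-2.26, +0.52);  n_1 = (+0.2242, +0.9745)
edge 2: e_2 = (-3.37, -1.46);  n_2 = (-0.3975, +0.9176)
∠(n_1, n_2) = 36.38°
δ = |180° − 36.38°| = 143.62°
143.62° > 2α = 48.46°  →  invalid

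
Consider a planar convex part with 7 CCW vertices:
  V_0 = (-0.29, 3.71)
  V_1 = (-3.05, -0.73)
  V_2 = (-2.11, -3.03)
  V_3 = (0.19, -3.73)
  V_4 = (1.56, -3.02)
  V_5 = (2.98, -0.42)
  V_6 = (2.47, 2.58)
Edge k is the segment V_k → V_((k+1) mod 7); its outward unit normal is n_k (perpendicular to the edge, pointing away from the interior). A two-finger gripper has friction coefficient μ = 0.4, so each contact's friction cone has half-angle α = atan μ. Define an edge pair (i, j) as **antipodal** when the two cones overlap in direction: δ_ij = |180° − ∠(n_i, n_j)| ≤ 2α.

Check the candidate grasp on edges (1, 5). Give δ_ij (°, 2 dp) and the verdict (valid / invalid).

α = atan 0.4 = 21.80°;  2α = 43.60°
edge 1: e_1 = (+0.94, -2.30);  n_1 = (-0.9257, -0.3783)
edge 5: e_5 = (-0.51, +3.00);  n_5 = (+0.9859, +0.1676)
∠(n_1, n_5) = 167.42°
δ = |180° − 167.42°| = 12.58°
12.58° ≤ 2α = 43.60°  →  valid

δ = 12.58°, valid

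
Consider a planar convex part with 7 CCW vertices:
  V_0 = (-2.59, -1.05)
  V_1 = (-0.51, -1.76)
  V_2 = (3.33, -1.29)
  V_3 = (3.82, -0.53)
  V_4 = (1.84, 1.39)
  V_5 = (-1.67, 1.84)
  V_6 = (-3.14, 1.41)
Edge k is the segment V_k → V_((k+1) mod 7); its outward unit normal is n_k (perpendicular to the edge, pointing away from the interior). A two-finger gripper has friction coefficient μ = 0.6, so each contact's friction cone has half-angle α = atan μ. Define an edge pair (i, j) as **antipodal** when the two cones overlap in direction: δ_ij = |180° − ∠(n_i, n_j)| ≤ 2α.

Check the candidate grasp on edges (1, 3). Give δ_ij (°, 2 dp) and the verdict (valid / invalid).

δ = 51.10°, valid

α = atan 0.6 = 30.96°;  2α = 61.93°
edge 1: e_1 = (+3.84, +0.47);  n_1 = (+0.1215, -0.9926)
edge 3: e_3 = (-1.98, +1.92);  n_3 = (+0.6961, +0.7179)
∠(n_1, n_3) = 128.90°
δ = |180° − 128.90°| = 51.10°
51.10° ≤ 2α = 61.93°  →  valid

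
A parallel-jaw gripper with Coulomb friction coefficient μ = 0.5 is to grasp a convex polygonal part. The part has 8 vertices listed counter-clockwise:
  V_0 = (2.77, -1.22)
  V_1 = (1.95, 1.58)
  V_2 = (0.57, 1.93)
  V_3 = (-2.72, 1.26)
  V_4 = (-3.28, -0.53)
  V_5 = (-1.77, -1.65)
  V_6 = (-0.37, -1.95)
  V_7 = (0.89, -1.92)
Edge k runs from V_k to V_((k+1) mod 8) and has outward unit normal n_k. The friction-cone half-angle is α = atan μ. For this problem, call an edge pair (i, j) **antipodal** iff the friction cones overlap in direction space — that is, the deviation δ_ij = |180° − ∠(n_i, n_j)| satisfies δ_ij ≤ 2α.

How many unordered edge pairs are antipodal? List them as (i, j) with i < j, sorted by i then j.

count = 11; pairs: (0,3), (0,4), (1,4), (1,5), (1,6), (1,7), (2,4), (2,5), (2,6), (2,7), (3,7)

α = atan 0.5 = 26.57°;  2α = 53.13°
n_0 = (+0.9597, +0.2811)
n_1 = (+0.2458, +0.9693)
n_2 = (-0.1996, +0.9799)
n_3 = (-0.9544, +0.2986)
n_4 = (-0.5957, -0.8032)
n_5 = (-0.2095, -0.9778)
n_6 = (+0.0238, -0.9997)
n_7 = (+0.3489, -0.9371)
  (0,1): δ = 120.55°  ·
  (0,2): δ = 94.81°  ·
  (0,3): δ = 33.70°  ✓
  (0,4): δ = 37.11°  ✓
  (0,5): δ = 61.58°  ·
  (0,6): δ = 75.04°  ·
  (0,7): δ = 94.10°  ·
  (1,2): δ = 154.26°  ·
  (1,3): δ = 93.14°  ·
  (1,4): δ = 22.33°  ✓
  (1,5): δ = 2.14°  ✓
  (1,6): δ = 15.60°  ✓
  (1,7): δ = 34.65°  ✓
  (2,3): δ = 118.88°  ·
  (2,4): δ = 48.08°  ✓
  (2,5): δ = 23.61°  ✓
  (2,6): δ = 10.15°  ✓
  (2,7): δ = 8.91°  ✓
  (3,4): δ = 109.19°  ·
  (3,5): δ = 84.72°  ·
  (3,6): δ = 71.26°  ·
  (3,7): δ = 52.21°  ✓
  (4,5): δ = 155.53°  ·
  (4,6): δ = 142.07°  ·
  (4,7): δ = 123.01°  ·
  (5,6): δ = 166.54°  ·
  (5,7): δ = 147.48°  ·
  (6,7): δ = 160.94°  ·
antipodal pairs: 11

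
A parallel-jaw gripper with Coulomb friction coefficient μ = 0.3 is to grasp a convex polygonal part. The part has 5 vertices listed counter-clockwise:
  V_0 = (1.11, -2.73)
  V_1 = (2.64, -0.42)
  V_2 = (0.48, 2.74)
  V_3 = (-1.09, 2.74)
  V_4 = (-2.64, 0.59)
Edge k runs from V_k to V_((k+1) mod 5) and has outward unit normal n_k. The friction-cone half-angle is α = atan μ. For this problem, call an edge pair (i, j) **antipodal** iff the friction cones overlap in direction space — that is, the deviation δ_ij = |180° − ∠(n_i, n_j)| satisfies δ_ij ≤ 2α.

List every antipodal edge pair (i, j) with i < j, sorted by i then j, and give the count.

α = atan 0.3 = 16.70°;  2α = 33.40°
n_0 = (+0.8337, -0.5522)
n_1 = (+0.8256, +0.5643)
n_2 = (+0.0000, +1.0000)
n_3 = (-0.8112, +0.5848)
n_4 = (-0.6629, -0.7487)
  (0,1): δ = 112.13°  ·
  (0,2): δ = 56.48°  ·
  (0,3): δ = 2.27°  ✓
  (0,4): δ = 82.00°  ·
  (1,2): δ = 124.35°  ·
  (1,3): δ = 70.14°  ·
  (1,4): δ = 14.13°  ✓
  (2,3): δ = 125.79°  ·
  (2,4): δ = 41.52°  ·
  (3,4): δ = 95.73°  ·
antipodal pairs: 2

count = 2; pairs: (0,3), (1,4)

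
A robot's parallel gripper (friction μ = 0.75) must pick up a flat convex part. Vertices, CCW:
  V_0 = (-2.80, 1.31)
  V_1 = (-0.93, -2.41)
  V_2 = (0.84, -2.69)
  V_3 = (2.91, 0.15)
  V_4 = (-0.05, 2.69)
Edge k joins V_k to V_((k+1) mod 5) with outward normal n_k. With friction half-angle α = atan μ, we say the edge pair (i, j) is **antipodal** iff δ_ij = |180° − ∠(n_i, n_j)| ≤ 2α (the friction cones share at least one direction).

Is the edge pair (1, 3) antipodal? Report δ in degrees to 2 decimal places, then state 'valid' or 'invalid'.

α = atan 0.75 = 36.87°;  2α = 73.74°
edge 1: e_1 = (+1.77, -0.28);  n_1 = (-0.1562, -0.9877)
edge 3: e_3 = (-2.96, +2.54);  n_3 = (+0.6512, +0.7589)
∠(n_1, n_3) = 148.36°
δ = |180° − 148.36°| = 31.64°
31.64° ≤ 2α = 73.74°  →  valid

δ = 31.64°, valid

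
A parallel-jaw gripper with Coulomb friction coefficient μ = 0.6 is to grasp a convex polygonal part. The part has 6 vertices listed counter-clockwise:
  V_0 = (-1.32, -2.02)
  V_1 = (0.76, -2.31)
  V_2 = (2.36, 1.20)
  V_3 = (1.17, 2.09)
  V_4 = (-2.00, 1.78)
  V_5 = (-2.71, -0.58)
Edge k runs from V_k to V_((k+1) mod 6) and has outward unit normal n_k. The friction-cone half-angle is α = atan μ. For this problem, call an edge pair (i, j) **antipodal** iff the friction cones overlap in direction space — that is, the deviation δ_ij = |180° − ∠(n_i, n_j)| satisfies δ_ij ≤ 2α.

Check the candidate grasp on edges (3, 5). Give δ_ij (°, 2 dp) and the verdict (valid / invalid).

α = atan 0.6 = 30.96°;  2α = 61.93°
edge 3: e_3 = (-3.17, -0.31);  n_3 = (-0.0973, +0.9953)
edge 5: e_5 = (+1.39, -1.44);  n_5 = (-0.7195, -0.6945)
∠(n_3, n_5) = 128.40°
δ = |180° − 128.40°| = 51.60°
51.60° ≤ 2α = 61.93°  →  valid

δ = 51.60°, valid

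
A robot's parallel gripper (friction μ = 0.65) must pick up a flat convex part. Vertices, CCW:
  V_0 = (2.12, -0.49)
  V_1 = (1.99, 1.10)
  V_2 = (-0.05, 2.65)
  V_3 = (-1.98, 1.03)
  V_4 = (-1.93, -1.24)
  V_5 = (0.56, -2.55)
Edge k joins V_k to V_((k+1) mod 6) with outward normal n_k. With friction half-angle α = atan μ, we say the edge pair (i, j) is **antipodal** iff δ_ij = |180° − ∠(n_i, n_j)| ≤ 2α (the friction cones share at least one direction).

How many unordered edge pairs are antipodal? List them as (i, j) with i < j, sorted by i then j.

α = atan 0.65 = 33.02°;  2α = 66.05°
n_0 = (+0.9967, +0.0815)
n_1 = (+0.6050, +0.7962)
n_2 = (-0.6429, +0.7659)
n_3 = (-0.9998, -0.0220)
n_4 = (-0.4656, -0.8850)
n_5 = (+0.7972, -0.6037)
  (0,1): δ = 131.90°  ·
  (0,2): δ = 54.66°  ✓
  (0,3): δ = 3.41°  ✓
  (0,4): δ = 57.58°  ✓
  (0,5): δ = 138.19°  ·
  (1,2): δ = 102.76°  ·
  (1,3): δ = 51.51°  ✓
  (1,4): δ = 9.48°  ✓
  (1,5): δ = 90.09°  ·
  (2,3): δ = 128.75°  ·
  (2,4): δ = 67.76°  ·
  (2,5): δ = 12.85°  ✓
  (3,4): δ = 119.01°  ·
  (3,5): δ = 38.40°  ✓
  (4,5): δ = 99.39°  ·
antipodal pairs: 7

count = 7; pairs: (0,2), (0,3), (0,4), (1,3), (1,4), (2,5), (3,5)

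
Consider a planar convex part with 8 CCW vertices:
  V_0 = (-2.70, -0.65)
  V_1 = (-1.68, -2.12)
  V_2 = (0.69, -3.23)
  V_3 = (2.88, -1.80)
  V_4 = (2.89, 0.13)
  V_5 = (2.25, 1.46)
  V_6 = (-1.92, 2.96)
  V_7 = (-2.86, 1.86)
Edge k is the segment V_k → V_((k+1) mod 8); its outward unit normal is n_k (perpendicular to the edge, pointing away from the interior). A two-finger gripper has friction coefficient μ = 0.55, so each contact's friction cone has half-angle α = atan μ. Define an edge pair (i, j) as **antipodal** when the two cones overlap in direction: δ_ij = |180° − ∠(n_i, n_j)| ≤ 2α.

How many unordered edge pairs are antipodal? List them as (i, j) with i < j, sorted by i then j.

count = 10; pairs: (0,3), (0,4), (0,5), (1,4), (1,5), (2,5), (2,6), (3,6), (3,7), (4,7)

α = atan 0.55 = 28.81°;  2α = 57.62°
n_0 = (-0.8216, -0.5701)
n_1 = (-0.4241, -0.9056)
n_2 = (+0.5467, -0.8373)
n_3 = (+1.0000, -0.0052)
n_4 = (+0.9011, +0.4336)
n_5 = (+0.3385, +0.9410)
n_6 = (-0.7602, +0.6497)
n_7 = (-0.9980, -0.0636)
  (0,1): δ = 149.85°  ·
  (0,2): δ = 91.61°  ·
  (0,3): δ = 35.05°  ✓
  (0,4): δ = 9.06°  ✓
  (0,5): δ = 35.46°  ✓
  (0,6): δ = 104.73°  ·
  (0,7): δ = 148.89°  ·
  (1,2): δ = 121.76°  ·
  (1,3): δ = 65.20°  ·
  (1,4): δ = 39.21°  ✓
  (1,5): δ = 5.31°  ✓
  (1,6): δ = 74.58°  ·
  (1,7): δ = 118.74°  ·
  (2,3): δ = 123.44°  ·
  (2,4): δ = 97.45°  ·
  (2,5): δ = 52.93°  ✓
  (2,6): δ = 16.34°  ✓
  (2,7): δ = 60.50°  ·
  (3,4): δ = 154.01°  ·
  (3,5): δ = 109.49°  ·
  (3,6): δ = 40.22°  ✓
  (3,7): δ = 3.94°  ✓
  (4,5): δ = 135.48°  ·
  (4,6): δ = 66.21°  ·
  (4,7): δ = 22.05°  ✓
  (5,6): δ = 110.73°  ·
  (5,7): δ = 66.57°  ·
  (6,7): δ = 135.84°  ·
antipodal pairs: 10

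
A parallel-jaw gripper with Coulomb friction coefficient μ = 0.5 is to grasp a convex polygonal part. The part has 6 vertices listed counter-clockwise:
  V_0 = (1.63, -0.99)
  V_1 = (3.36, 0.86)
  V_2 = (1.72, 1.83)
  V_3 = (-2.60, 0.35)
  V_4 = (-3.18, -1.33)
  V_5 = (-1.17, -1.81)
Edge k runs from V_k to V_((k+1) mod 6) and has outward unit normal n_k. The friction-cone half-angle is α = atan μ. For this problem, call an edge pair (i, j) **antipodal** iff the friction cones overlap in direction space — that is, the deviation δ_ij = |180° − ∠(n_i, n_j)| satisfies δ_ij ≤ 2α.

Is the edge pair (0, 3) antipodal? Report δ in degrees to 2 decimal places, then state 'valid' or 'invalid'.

δ = 24.03°, valid

α = atan 0.5 = 26.57°;  2α = 53.13°
edge 0: e_0 = (+1.73, +1.85);  n_0 = (+0.7304, -0.6830)
edge 3: e_3 = (-0.58, -1.68);  n_3 = (-0.9453, +0.3263)
∠(n_0, n_3) = 155.97°
δ = |180° − 155.97°| = 24.03°
24.03° ≤ 2α = 53.13°  →  valid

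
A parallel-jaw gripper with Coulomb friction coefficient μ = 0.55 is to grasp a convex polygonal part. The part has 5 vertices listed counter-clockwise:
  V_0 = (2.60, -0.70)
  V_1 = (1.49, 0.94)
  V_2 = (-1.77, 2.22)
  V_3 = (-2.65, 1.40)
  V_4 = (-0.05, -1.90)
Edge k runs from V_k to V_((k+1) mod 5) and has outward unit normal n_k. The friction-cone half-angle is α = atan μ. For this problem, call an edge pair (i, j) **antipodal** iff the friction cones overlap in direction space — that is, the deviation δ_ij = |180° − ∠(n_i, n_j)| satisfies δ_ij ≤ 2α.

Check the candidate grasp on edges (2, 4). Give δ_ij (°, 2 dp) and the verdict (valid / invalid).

δ = 18.62°, valid

α = atan 0.55 = 28.81°;  2α = 57.62°
edge 2: e_2 = (-0.88, -0.82);  n_2 = (-0.6817, +0.7316)
edge 4: e_4 = (+2.65, +1.20);  n_4 = (+0.4125, -0.9110)
∠(n_2, n_4) = 161.38°
δ = |180° − 161.38°| = 18.62°
18.62° ≤ 2α = 57.62°  →  valid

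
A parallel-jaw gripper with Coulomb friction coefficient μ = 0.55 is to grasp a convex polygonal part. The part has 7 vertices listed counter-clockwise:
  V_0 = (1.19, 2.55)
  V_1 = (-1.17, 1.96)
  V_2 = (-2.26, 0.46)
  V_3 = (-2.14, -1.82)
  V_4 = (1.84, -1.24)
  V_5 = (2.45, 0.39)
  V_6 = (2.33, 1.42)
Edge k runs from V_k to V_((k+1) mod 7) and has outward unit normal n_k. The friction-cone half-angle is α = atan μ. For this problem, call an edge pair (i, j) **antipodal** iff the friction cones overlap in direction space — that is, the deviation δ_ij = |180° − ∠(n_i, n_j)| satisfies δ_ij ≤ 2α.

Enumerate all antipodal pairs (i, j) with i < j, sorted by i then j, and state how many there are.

count = 9; pairs: (0,3), (0,4), (1,3), (1,4), (1,5), (2,4), (2,5), (2,6), (3,6)

α = atan 0.55 = 28.81°;  2α = 57.62°
n_0 = (-0.2425, +0.9701)
n_1 = (-0.8090, +0.5879)
n_2 = (-0.9986, -0.0526)
n_3 = (+0.1442, -0.9895)
n_4 = (+0.9366, -0.3505)
n_5 = (+0.9933, +0.1157)
n_6 = (+0.7040, +0.7102)
  (0,1): δ = 140.04°  ·
  (0,2): δ = 101.02°  ·
  (0,3): δ = 5.74°  ✓
  (0,4): δ = 55.45°  ✓
  (0,5): δ = 82.61°  ·
  (0,6): δ = 121.22°  ·
  (1,2): δ = 140.98°  ·
  (1,3): δ = 45.70°  ✓
  (1,4): δ = 15.49°  ✓
  (1,5): δ = 42.65°  ✓
  (1,6): δ = 81.26°  ·
  (2,3): δ = 84.72°  ·
  (2,4): δ = 23.53°  ✓
  (2,5): δ = 3.63°  ✓
  (2,6): δ = 42.24°  ✓
  (3,4): δ = 118.81°  ·
  (3,5): δ = 91.65°  ·
  (3,6): δ = 53.04°  ✓
  (4,5): δ = 152.84°  ·
  (4,6): δ = 114.23°  ·
  (5,6): δ = 141.39°  ·
antipodal pairs: 9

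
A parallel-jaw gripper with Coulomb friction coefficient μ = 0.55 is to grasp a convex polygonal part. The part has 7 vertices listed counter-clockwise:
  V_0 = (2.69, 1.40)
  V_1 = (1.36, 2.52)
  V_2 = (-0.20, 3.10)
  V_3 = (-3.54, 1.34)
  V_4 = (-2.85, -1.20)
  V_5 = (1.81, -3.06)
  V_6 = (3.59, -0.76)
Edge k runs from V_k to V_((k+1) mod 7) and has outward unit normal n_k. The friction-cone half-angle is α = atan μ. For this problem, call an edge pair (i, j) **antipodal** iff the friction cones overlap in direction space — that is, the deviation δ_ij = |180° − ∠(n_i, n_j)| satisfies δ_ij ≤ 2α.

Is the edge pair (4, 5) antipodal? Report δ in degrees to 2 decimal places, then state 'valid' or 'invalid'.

α = atan 0.55 = 28.81°;  2α = 57.62°
edge 4: e_4 = (+4.66, -1.86);  n_4 = (-0.3707, -0.9288)
edge 5: e_5 = (+1.78, +2.30);  n_5 = (+0.7908, -0.6120)
∠(n_4, n_5) = 74.02°
δ = |180° − 74.02°| = 105.98°
105.98° > 2α = 57.62°  →  invalid

δ = 105.98°, invalid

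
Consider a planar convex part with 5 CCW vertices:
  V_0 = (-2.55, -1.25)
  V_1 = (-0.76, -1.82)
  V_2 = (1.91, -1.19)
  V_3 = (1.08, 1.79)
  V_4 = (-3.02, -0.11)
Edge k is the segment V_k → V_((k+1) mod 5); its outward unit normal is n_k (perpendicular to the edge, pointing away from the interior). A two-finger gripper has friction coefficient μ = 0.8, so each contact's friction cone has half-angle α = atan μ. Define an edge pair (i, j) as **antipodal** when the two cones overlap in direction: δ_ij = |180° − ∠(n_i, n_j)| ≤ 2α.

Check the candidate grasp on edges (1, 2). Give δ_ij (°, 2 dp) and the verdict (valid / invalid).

α = atan 0.8 = 38.66°;  2α = 77.32°
edge 1: e_1 = (+2.67, +0.63);  n_1 = (+0.2296, -0.9733)
edge 2: e_2 = (-0.83, +2.98);  n_2 = (+0.9633, +0.2683)
∠(n_1, n_2) = 92.29°
δ = |180° − 92.29°| = 87.71°
87.71° > 2α = 77.32°  →  invalid

δ = 87.71°, invalid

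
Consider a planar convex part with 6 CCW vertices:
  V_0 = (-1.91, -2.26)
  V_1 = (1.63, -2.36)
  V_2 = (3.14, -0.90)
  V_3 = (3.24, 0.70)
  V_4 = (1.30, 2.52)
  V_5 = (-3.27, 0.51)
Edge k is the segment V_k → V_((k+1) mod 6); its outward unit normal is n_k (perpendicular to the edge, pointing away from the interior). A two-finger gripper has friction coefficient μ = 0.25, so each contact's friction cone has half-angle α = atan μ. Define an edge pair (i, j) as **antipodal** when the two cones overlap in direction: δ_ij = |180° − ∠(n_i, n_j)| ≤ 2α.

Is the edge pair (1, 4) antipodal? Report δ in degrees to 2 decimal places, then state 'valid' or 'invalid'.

α = atan 0.25 = 14.04°;  2α = 28.07°
edge 1: e_1 = (+1.51, +1.46);  n_1 = (+0.6951, -0.7189)
edge 4: e_4 = (-4.57, -2.01);  n_4 = (-0.4026, +0.9154)
∠(n_1, n_4) = 159.71°
δ = |180° − 159.71°| = 20.29°
20.29° ≤ 2α = 28.07°  →  valid

δ = 20.29°, valid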